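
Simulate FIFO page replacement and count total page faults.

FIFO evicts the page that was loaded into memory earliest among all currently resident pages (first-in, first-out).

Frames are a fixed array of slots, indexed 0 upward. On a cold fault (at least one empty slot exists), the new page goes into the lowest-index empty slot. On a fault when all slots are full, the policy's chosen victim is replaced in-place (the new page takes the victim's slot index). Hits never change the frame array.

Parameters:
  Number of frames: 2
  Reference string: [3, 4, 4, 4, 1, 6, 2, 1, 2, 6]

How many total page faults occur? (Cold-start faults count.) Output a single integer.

Step 0: ref 3 → FAULT, frames=[3,-]
Step 1: ref 4 → FAULT, frames=[3,4]
Step 2: ref 4 → HIT, frames=[3,4]
Step 3: ref 4 → HIT, frames=[3,4]
Step 4: ref 1 → FAULT (evict 3), frames=[1,4]
Step 5: ref 6 → FAULT (evict 4), frames=[1,6]
Step 6: ref 2 → FAULT (evict 1), frames=[2,6]
Step 7: ref 1 → FAULT (evict 6), frames=[2,1]
Step 8: ref 2 → HIT, frames=[2,1]
Step 9: ref 6 → FAULT (evict 2), frames=[6,1]
Total faults: 7

Answer: 7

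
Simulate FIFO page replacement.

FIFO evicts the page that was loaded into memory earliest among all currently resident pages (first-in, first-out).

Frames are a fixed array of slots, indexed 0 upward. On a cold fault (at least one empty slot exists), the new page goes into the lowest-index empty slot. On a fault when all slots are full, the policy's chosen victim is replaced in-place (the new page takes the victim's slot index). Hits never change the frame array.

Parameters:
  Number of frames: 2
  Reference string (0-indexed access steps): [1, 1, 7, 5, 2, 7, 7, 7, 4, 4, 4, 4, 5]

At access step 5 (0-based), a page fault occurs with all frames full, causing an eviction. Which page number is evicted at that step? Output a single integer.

Answer: 5

Derivation:
Step 0: ref 1 -> FAULT, frames=[1,-]
Step 1: ref 1 -> HIT, frames=[1,-]
Step 2: ref 7 -> FAULT, frames=[1,7]
Step 3: ref 5 -> FAULT, evict 1, frames=[5,7]
Step 4: ref 2 -> FAULT, evict 7, frames=[5,2]
Step 5: ref 7 -> FAULT, evict 5, frames=[7,2]
At step 5: evicted page 5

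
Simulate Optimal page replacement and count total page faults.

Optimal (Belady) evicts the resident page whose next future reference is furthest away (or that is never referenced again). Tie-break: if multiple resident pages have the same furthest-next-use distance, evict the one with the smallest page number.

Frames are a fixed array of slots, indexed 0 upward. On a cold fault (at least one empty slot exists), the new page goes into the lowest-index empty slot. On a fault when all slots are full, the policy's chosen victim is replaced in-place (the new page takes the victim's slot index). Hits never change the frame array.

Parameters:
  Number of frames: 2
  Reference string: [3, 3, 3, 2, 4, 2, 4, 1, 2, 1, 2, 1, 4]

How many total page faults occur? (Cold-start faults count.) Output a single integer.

Step 0: ref 3 → FAULT, frames=[3,-]
Step 1: ref 3 → HIT, frames=[3,-]
Step 2: ref 3 → HIT, frames=[3,-]
Step 3: ref 2 → FAULT, frames=[3,2]
Step 4: ref 4 → FAULT (evict 3), frames=[4,2]
Step 5: ref 2 → HIT, frames=[4,2]
Step 6: ref 4 → HIT, frames=[4,2]
Step 7: ref 1 → FAULT (evict 4), frames=[1,2]
Step 8: ref 2 → HIT, frames=[1,2]
Step 9: ref 1 → HIT, frames=[1,2]
Step 10: ref 2 → HIT, frames=[1,2]
Step 11: ref 1 → HIT, frames=[1,2]
Step 12: ref 4 → FAULT (evict 1), frames=[4,2]
Total faults: 5

Answer: 5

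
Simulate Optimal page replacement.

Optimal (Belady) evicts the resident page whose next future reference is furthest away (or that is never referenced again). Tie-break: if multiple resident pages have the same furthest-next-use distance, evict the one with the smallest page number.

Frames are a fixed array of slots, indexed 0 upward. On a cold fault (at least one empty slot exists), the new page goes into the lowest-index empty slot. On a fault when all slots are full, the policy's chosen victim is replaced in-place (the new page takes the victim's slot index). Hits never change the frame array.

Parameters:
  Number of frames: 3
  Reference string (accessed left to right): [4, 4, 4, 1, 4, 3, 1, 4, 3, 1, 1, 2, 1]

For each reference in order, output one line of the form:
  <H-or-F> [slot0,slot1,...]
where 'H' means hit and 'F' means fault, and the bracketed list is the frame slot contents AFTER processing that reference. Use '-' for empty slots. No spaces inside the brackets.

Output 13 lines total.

F [4,-,-]
H [4,-,-]
H [4,-,-]
F [4,1,-]
H [4,1,-]
F [4,1,3]
H [4,1,3]
H [4,1,3]
H [4,1,3]
H [4,1,3]
H [4,1,3]
F [4,1,2]
H [4,1,2]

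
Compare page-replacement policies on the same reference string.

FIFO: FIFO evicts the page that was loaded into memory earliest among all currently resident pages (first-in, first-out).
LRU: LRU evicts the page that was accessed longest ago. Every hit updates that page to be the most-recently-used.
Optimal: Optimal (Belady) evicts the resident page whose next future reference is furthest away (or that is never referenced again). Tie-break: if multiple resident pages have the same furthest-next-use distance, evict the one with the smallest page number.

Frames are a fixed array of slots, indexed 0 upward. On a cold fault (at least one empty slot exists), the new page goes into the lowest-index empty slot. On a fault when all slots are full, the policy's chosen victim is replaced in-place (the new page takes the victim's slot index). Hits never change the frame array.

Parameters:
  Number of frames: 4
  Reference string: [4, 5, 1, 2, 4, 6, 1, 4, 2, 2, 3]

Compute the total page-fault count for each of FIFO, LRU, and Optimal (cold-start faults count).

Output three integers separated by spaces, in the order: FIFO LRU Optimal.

--- FIFO ---
  step 0: ref 4 -> FAULT, frames=[4,-,-,-] (faults so far: 1)
  step 1: ref 5 -> FAULT, frames=[4,5,-,-] (faults so far: 2)
  step 2: ref 1 -> FAULT, frames=[4,5,1,-] (faults so far: 3)
  step 3: ref 2 -> FAULT, frames=[4,5,1,2] (faults so far: 4)
  step 4: ref 4 -> HIT, frames=[4,5,1,2] (faults so far: 4)
  step 5: ref 6 -> FAULT, evict 4, frames=[6,5,1,2] (faults so far: 5)
  step 6: ref 1 -> HIT, frames=[6,5,1,2] (faults so far: 5)
  step 7: ref 4 -> FAULT, evict 5, frames=[6,4,1,2] (faults so far: 6)
  step 8: ref 2 -> HIT, frames=[6,4,1,2] (faults so far: 6)
  step 9: ref 2 -> HIT, frames=[6,4,1,2] (faults so far: 6)
  step 10: ref 3 -> FAULT, evict 1, frames=[6,4,3,2] (faults so far: 7)
  FIFO total faults: 7
--- LRU ---
  step 0: ref 4 -> FAULT, frames=[4,-,-,-] (faults so far: 1)
  step 1: ref 5 -> FAULT, frames=[4,5,-,-] (faults so far: 2)
  step 2: ref 1 -> FAULT, frames=[4,5,1,-] (faults so far: 3)
  step 3: ref 2 -> FAULT, frames=[4,5,1,2] (faults so far: 4)
  step 4: ref 4 -> HIT, frames=[4,5,1,2] (faults so far: 4)
  step 5: ref 6 -> FAULT, evict 5, frames=[4,6,1,2] (faults so far: 5)
  step 6: ref 1 -> HIT, frames=[4,6,1,2] (faults so far: 5)
  step 7: ref 4 -> HIT, frames=[4,6,1,2] (faults so far: 5)
  step 8: ref 2 -> HIT, frames=[4,6,1,2] (faults so far: 5)
  step 9: ref 2 -> HIT, frames=[4,6,1,2] (faults so far: 5)
  step 10: ref 3 -> FAULT, evict 6, frames=[4,3,1,2] (faults so far: 6)
  LRU total faults: 6
--- Optimal ---
  step 0: ref 4 -> FAULT, frames=[4,-,-,-] (faults so far: 1)
  step 1: ref 5 -> FAULT, frames=[4,5,-,-] (faults so far: 2)
  step 2: ref 1 -> FAULT, frames=[4,5,1,-] (faults so far: 3)
  step 3: ref 2 -> FAULT, frames=[4,5,1,2] (faults so far: 4)
  step 4: ref 4 -> HIT, frames=[4,5,1,2] (faults so far: 4)
  step 5: ref 6 -> FAULT, evict 5, frames=[4,6,1,2] (faults so far: 5)
  step 6: ref 1 -> HIT, frames=[4,6,1,2] (faults so far: 5)
  step 7: ref 4 -> HIT, frames=[4,6,1,2] (faults so far: 5)
  step 8: ref 2 -> HIT, frames=[4,6,1,2] (faults so far: 5)
  step 9: ref 2 -> HIT, frames=[4,6,1,2] (faults so far: 5)
  step 10: ref 3 -> FAULT, evict 1, frames=[4,6,3,2] (faults so far: 6)
  Optimal total faults: 6

Answer: 7 6 6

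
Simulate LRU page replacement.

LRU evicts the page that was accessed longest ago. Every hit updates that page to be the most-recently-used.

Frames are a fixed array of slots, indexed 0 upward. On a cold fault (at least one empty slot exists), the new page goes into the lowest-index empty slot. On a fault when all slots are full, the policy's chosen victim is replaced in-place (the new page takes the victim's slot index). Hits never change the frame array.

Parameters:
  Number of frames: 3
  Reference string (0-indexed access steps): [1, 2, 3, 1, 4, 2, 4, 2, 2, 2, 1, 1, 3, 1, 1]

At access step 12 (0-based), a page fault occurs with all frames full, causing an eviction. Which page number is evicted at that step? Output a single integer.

Answer: 4

Derivation:
Step 0: ref 1 -> FAULT, frames=[1,-,-]
Step 1: ref 2 -> FAULT, frames=[1,2,-]
Step 2: ref 3 -> FAULT, frames=[1,2,3]
Step 3: ref 1 -> HIT, frames=[1,2,3]
Step 4: ref 4 -> FAULT, evict 2, frames=[1,4,3]
Step 5: ref 2 -> FAULT, evict 3, frames=[1,4,2]
Step 6: ref 4 -> HIT, frames=[1,4,2]
Step 7: ref 2 -> HIT, frames=[1,4,2]
Step 8: ref 2 -> HIT, frames=[1,4,2]
Step 9: ref 2 -> HIT, frames=[1,4,2]
Step 10: ref 1 -> HIT, frames=[1,4,2]
Step 11: ref 1 -> HIT, frames=[1,4,2]
Step 12: ref 3 -> FAULT, evict 4, frames=[1,3,2]
At step 12: evicted page 4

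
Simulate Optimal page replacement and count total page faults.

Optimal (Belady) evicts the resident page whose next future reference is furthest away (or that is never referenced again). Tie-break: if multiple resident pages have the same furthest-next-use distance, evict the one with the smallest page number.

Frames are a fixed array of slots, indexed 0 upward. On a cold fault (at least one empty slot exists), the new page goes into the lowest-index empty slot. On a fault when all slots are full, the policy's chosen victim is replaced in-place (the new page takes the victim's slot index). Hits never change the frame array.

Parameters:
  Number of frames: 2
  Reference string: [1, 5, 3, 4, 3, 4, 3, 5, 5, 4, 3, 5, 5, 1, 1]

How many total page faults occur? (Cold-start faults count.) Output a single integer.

Answer: 7

Derivation:
Step 0: ref 1 → FAULT, frames=[1,-]
Step 1: ref 5 → FAULT, frames=[1,5]
Step 2: ref 3 → FAULT (evict 1), frames=[3,5]
Step 3: ref 4 → FAULT (evict 5), frames=[3,4]
Step 4: ref 3 → HIT, frames=[3,4]
Step 5: ref 4 → HIT, frames=[3,4]
Step 6: ref 3 → HIT, frames=[3,4]
Step 7: ref 5 → FAULT (evict 3), frames=[5,4]
Step 8: ref 5 → HIT, frames=[5,4]
Step 9: ref 4 → HIT, frames=[5,4]
Step 10: ref 3 → FAULT (evict 4), frames=[5,3]
Step 11: ref 5 → HIT, frames=[5,3]
Step 12: ref 5 → HIT, frames=[5,3]
Step 13: ref 1 → FAULT (evict 3), frames=[5,1]
Step 14: ref 1 → HIT, frames=[5,1]
Total faults: 7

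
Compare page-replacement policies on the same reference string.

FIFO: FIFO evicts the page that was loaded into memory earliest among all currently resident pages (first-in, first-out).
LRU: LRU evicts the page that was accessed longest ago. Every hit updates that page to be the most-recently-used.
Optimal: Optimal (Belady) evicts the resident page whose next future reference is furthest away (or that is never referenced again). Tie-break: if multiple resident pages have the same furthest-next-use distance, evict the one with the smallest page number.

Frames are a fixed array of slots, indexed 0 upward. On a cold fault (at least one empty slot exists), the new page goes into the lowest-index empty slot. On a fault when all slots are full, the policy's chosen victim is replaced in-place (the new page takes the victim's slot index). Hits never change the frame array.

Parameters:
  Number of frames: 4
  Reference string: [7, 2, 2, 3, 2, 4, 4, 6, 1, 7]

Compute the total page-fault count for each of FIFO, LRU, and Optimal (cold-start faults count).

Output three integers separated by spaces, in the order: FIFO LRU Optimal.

--- FIFO ---
  step 0: ref 7 -> FAULT, frames=[7,-,-,-] (faults so far: 1)
  step 1: ref 2 -> FAULT, frames=[7,2,-,-] (faults so far: 2)
  step 2: ref 2 -> HIT, frames=[7,2,-,-] (faults so far: 2)
  step 3: ref 3 -> FAULT, frames=[7,2,3,-] (faults so far: 3)
  step 4: ref 2 -> HIT, frames=[7,2,3,-] (faults so far: 3)
  step 5: ref 4 -> FAULT, frames=[7,2,3,4] (faults so far: 4)
  step 6: ref 4 -> HIT, frames=[7,2,3,4] (faults so far: 4)
  step 7: ref 6 -> FAULT, evict 7, frames=[6,2,3,4] (faults so far: 5)
  step 8: ref 1 -> FAULT, evict 2, frames=[6,1,3,4] (faults so far: 6)
  step 9: ref 7 -> FAULT, evict 3, frames=[6,1,7,4] (faults so far: 7)
  FIFO total faults: 7
--- LRU ---
  step 0: ref 7 -> FAULT, frames=[7,-,-,-] (faults so far: 1)
  step 1: ref 2 -> FAULT, frames=[7,2,-,-] (faults so far: 2)
  step 2: ref 2 -> HIT, frames=[7,2,-,-] (faults so far: 2)
  step 3: ref 3 -> FAULT, frames=[7,2,3,-] (faults so far: 3)
  step 4: ref 2 -> HIT, frames=[7,2,3,-] (faults so far: 3)
  step 5: ref 4 -> FAULT, frames=[7,2,3,4] (faults so far: 4)
  step 6: ref 4 -> HIT, frames=[7,2,3,4] (faults so far: 4)
  step 7: ref 6 -> FAULT, evict 7, frames=[6,2,3,4] (faults so far: 5)
  step 8: ref 1 -> FAULT, evict 3, frames=[6,2,1,4] (faults so far: 6)
  step 9: ref 7 -> FAULT, evict 2, frames=[6,7,1,4] (faults so far: 7)
  LRU total faults: 7
--- Optimal ---
  step 0: ref 7 -> FAULT, frames=[7,-,-,-] (faults so far: 1)
  step 1: ref 2 -> FAULT, frames=[7,2,-,-] (faults so far: 2)
  step 2: ref 2 -> HIT, frames=[7,2,-,-] (faults so far: 2)
  step 3: ref 3 -> FAULT, frames=[7,2,3,-] (faults so far: 3)
  step 4: ref 2 -> HIT, frames=[7,2,3,-] (faults so far: 3)
  step 5: ref 4 -> FAULT, frames=[7,2,3,4] (faults so far: 4)
  step 6: ref 4 -> HIT, frames=[7,2,3,4] (faults so far: 4)
  step 7: ref 6 -> FAULT, evict 2, frames=[7,6,3,4] (faults so far: 5)
  step 8: ref 1 -> FAULT, evict 3, frames=[7,6,1,4] (faults so far: 6)
  step 9: ref 7 -> HIT, frames=[7,6,1,4] (faults so far: 6)
  Optimal total faults: 6

Answer: 7 7 6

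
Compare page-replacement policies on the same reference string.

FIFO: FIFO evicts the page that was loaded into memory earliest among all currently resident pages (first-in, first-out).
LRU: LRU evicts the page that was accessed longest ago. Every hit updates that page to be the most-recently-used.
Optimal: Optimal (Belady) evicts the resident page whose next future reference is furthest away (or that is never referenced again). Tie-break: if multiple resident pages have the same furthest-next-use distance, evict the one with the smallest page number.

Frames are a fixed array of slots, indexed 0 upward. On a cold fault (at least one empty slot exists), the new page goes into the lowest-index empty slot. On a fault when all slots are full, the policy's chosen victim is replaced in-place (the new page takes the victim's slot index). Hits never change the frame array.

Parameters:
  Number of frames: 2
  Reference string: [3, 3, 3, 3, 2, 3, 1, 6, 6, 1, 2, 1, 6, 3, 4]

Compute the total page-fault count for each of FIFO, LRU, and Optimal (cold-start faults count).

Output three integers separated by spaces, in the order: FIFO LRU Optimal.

--- FIFO ---
  step 0: ref 3 -> FAULT, frames=[3,-] (faults so far: 1)
  step 1: ref 3 -> HIT, frames=[3,-] (faults so far: 1)
  step 2: ref 3 -> HIT, frames=[3,-] (faults so far: 1)
  step 3: ref 3 -> HIT, frames=[3,-] (faults so far: 1)
  step 4: ref 2 -> FAULT, frames=[3,2] (faults so far: 2)
  step 5: ref 3 -> HIT, frames=[3,2] (faults so far: 2)
  step 6: ref 1 -> FAULT, evict 3, frames=[1,2] (faults so far: 3)
  step 7: ref 6 -> FAULT, evict 2, frames=[1,6] (faults so far: 4)
  step 8: ref 6 -> HIT, frames=[1,6] (faults so far: 4)
  step 9: ref 1 -> HIT, frames=[1,6] (faults so far: 4)
  step 10: ref 2 -> FAULT, evict 1, frames=[2,6] (faults so far: 5)
  step 11: ref 1 -> FAULT, evict 6, frames=[2,1] (faults so far: 6)
  step 12: ref 6 -> FAULT, evict 2, frames=[6,1] (faults so far: 7)
  step 13: ref 3 -> FAULT, evict 1, frames=[6,3] (faults so far: 8)
  step 14: ref 4 -> FAULT, evict 6, frames=[4,3] (faults so far: 9)
  FIFO total faults: 9
--- LRU ---
  step 0: ref 3 -> FAULT, frames=[3,-] (faults so far: 1)
  step 1: ref 3 -> HIT, frames=[3,-] (faults so far: 1)
  step 2: ref 3 -> HIT, frames=[3,-] (faults so far: 1)
  step 3: ref 3 -> HIT, frames=[3,-] (faults so far: 1)
  step 4: ref 2 -> FAULT, frames=[3,2] (faults so far: 2)
  step 5: ref 3 -> HIT, frames=[3,2] (faults so far: 2)
  step 6: ref 1 -> FAULT, evict 2, frames=[3,1] (faults so far: 3)
  step 7: ref 6 -> FAULT, evict 3, frames=[6,1] (faults so far: 4)
  step 8: ref 6 -> HIT, frames=[6,1] (faults so far: 4)
  step 9: ref 1 -> HIT, frames=[6,1] (faults so far: 4)
  step 10: ref 2 -> FAULT, evict 6, frames=[2,1] (faults so far: 5)
  step 11: ref 1 -> HIT, frames=[2,1] (faults so far: 5)
  step 12: ref 6 -> FAULT, evict 2, frames=[6,1] (faults so far: 6)
  step 13: ref 3 -> FAULT, evict 1, frames=[6,3] (faults so far: 7)
  step 14: ref 4 -> FAULT, evict 6, frames=[4,3] (faults so far: 8)
  LRU total faults: 8
--- Optimal ---
  step 0: ref 3 -> FAULT, frames=[3,-] (faults so far: 1)
  step 1: ref 3 -> HIT, frames=[3,-] (faults so far: 1)
  step 2: ref 3 -> HIT, frames=[3,-] (faults so far: 1)
  step 3: ref 3 -> HIT, frames=[3,-] (faults so far: 1)
  step 4: ref 2 -> FAULT, frames=[3,2] (faults so far: 2)
  step 5: ref 3 -> HIT, frames=[3,2] (faults so far: 2)
  step 6: ref 1 -> FAULT, evict 3, frames=[1,2] (faults so far: 3)
  step 7: ref 6 -> FAULT, evict 2, frames=[1,6] (faults so far: 4)
  step 8: ref 6 -> HIT, frames=[1,6] (faults so far: 4)
  step 9: ref 1 -> HIT, frames=[1,6] (faults so far: 4)
  step 10: ref 2 -> FAULT, evict 6, frames=[1,2] (faults so far: 5)
  step 11: ref 1 -> HIT, frames=[1,2] (faults so far: 5)
  step 12: ref 6 -> FAULT, evict 1, frames=[6,2] (faults so far: 6)
  step 13: ref 3 -> FAULT, evict 2, frames=[6,3] (faults so far: 7)
  step 14: ref 4 -> FAULT, evict 3, frames=[6,4] (faults so far: 8)
  Optimal total faults: 8

Answer: 9 8 8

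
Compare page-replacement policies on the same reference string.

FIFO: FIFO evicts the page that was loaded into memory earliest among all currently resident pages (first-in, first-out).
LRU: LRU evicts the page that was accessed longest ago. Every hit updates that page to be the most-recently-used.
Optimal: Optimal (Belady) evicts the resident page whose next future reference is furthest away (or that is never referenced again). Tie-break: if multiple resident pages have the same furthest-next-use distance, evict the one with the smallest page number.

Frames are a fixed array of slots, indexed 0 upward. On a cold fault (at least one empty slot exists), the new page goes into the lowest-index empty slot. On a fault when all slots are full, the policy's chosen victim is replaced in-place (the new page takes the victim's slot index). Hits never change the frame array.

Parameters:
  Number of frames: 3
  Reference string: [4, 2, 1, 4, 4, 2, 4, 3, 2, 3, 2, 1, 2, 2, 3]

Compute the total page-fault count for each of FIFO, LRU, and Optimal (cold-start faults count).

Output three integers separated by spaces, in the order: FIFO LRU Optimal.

Answer: 4 5 4

Derivation:
--- FIFO ---
  step 0: ref 4 -> FAULT, frames=[4,-,-] (faults so far: 1)
  step 1: ref 2 -> FAULT, frames=[4,2,-] (faults so far: 2)
  step 2: ref 1 -> FAULT, frames=[4,2,1] (faults so far: 3)
  step 3: ref 4 -> HIT, frames=[4,2,1] (faults so far: 3)
  step 4: ref 4 -> HIT, frames=[4,2,1] (faults so far: 3)
  step 5: ref 2 -> HIT, frames=[4,2,1] (faults so far: 3)
  step 6: ref 4 -> HIT, frames=[4,2,1] (faults so far: 3)
  step 7: ref 3 -> FAULT, evict 4, frames=[3,2,1] (faults so far: 4)
  step 8: ref 2 -> HIT, frames=[3,2,1] (faults so far: 4)
  step 9: ref 3 -> HIT, frames=[3,2,1] (faults so far: 4)
  step 10: ref 2 -> HIT, frames=[3,2,1] (faults so far: 4)
  step 11: ref 1 -> HIT, frames=[3,2,1] (faults so far: 4)
  step 12: ref 2 -> HIT, frames=[3,2,1] (faults so far: 4)
  step 13: ref 2 -> HIT, frames=[3,2,1] (faults so far: 4)
  step 14: ref 3 -> HIT, frames=[3,2,1] (faults so far: 4)
  FIFO total faults: 4
--- LRU ---
  step 0: ref 4 -> FAULT, frames=[4,-,-] (faults so far: 1)
  step 1: ref 2 -> FAULT, frames=[4,2,-] (faults so far: 2)
  step 2: ref 1 -> FAULT, frames=[4,2,1] (faults so far: 3)
  step 3: ref 4 -> HIT, frames=[4,2,1] (faults so far: 3)
  step 4: ref 4 -> HIT, frames=[4,2,1] (faults so far: 3)
  step 5: ref 2 -> HIT, frames=[4,2,1] (faults so far: 3)
  step 6: ref 4 -> HIT, frames=[4,2,1] (faults so far: 3)
  step 7: ref 3 -> FAULT, evict 1, frames=[4,2,3] (faults so far: 4)
  step 8: ref 2 -> HIT, frames=[4,2,3] (faults so far: 4)
  step 9: ref 3 -> HIT, frames=[4,2,3] (faults so far: 4)
  step 10: ref 2 -> HIT, frames=[4,2,3] (faults so far: 4)
  step 11: ref 1 -> FAULT, evict 4, frames=[1,2,3] (faults so far: 5)
  step 12: ref 2 -> HIT, frames=[1,2,3] (faults so far: 5)
  step 13: ref 2 -> HIT, frames=[1,2,3] (faults so far: 5)
  step 14: ref 3 -> HIT, frames=[1,2,3] (faults so far: 5)
  LRU total faults: 5
--- Optimal ---
  step 0: ref 4 -> FAULT, frames=[4,-,-] (faults so far: 1)
  step 1: ref 2 -> FAULT, frames=[4,2,-] (faults so far: 2)
  step 2: ref 1 -> FAULT, frames=[4,2,1] (faults so far: 3)
  step 3: ref 4 -> HIT, frames=[4,2,1] (faults so far: 3)
  step 4: ref 4 -> HIT, frames=[4,2,1] (faults so far: 3)
  step 5: ref 2 -> HIT, frames=[4,2,1] (faults so far: 3)
  step 6: ref 4 -> HIT, frames=[4,2,1] (faults so far: 3)
  step 7: ref 3 -> FAULT, evict 4, frames=[3,2,1] (faults so far: 4)
  step 8: ref 2 -> HIT, frames=[3,2,1] (faults so far: 4)
  step 9: ref 3 -> HIT, frames=[3,2,1] (faults so far: 4)
  step 10: ref 2 -> HIT, frames=[3,2,1] (faults so far: 4)
  step 11: ref 1 -> HIT, frames=[3,2,1] (faults so far: 4)
  step 12: ref 2 -> HIT, frames=[3,2,1] (faults so far: 4)
  step 13: ref 2 -> HIT, frames=[3,2,1] (faults so far: 4)
  step 14: ref 3 -> HIT, frames=[3,2,1] (faults so far: 4)
  Optimal total faults: 4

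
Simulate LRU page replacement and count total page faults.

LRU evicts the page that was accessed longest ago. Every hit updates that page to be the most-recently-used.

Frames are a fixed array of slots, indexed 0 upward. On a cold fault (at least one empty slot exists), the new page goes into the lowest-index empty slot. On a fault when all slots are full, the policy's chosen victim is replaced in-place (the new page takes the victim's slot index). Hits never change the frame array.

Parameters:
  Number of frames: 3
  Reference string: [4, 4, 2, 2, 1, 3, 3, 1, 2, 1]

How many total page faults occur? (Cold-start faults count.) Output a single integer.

Step 0: ref 4 → FAULT, frames=[4,-,-]
Step 1: ref 4 → HIT, frames=[4,-,-]
Step 2: ref 2 → FAULT, frames=[4,2,-]
Step 3: ref 2 → HIT, frames=[4,2,-]
Step 4: ref 1 → FAULT, frames=[4,2,1]
Step 5: ref 3 → FAULT (evict 4), frames=[3,2,1]
Step 6: ref 3 → HIT, frames=[3,2,1]
Step 7: ref 1 → HIT, frames=[3,2,1]
Step 8: ref 2 → HIT, frames=[3,2,1]
Step 9: ref 1 → HIT, frames=[3,2,1]
Total faults: 4

Answer: 4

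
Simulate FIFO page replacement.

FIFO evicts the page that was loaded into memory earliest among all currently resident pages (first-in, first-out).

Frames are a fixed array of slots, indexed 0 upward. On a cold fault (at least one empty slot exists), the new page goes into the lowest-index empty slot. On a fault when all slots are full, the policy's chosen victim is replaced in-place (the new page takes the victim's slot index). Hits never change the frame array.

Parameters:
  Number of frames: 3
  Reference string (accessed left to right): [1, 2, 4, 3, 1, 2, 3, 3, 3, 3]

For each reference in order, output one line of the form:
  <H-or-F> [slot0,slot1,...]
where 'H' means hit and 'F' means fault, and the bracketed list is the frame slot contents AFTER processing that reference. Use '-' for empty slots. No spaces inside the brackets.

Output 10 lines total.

F [1,-,-]
F [1,2,-]
F [1,2,4]
F [3,2,4]
F [3,1,4]
F [3,1,2]
H [3,1,2]
H [3,1,2]
H [3,1,2]
H [3,1,2]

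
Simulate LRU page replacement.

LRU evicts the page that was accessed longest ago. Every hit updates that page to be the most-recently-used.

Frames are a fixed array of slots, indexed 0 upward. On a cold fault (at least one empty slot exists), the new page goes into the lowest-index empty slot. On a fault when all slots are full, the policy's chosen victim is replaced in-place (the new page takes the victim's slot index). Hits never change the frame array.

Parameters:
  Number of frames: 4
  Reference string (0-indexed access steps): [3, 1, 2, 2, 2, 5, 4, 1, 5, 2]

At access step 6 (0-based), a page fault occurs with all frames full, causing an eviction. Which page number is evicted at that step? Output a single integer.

Step 0: ref 3 -> FAULT, frames=[3,-,-,-]
Step 1: ref 1 -> FAULT, frames=[3,1,-,-]
Step 2: ref 2 -> FAULT, frames=[3,1,2,-]
Step 3: ref 2 -> HIT, frames=[3,1,2,-]
Step 4: ref 2 -> HIT, frames=[3,1,2,-]
Step 5: ref 5 -> FAULT, frames=[3,1,2,5]
Step 6: ref 4 -> FAULT, evict 3, frames=[4,1,2,5]
At step 6: evicted page 3

Answer: 3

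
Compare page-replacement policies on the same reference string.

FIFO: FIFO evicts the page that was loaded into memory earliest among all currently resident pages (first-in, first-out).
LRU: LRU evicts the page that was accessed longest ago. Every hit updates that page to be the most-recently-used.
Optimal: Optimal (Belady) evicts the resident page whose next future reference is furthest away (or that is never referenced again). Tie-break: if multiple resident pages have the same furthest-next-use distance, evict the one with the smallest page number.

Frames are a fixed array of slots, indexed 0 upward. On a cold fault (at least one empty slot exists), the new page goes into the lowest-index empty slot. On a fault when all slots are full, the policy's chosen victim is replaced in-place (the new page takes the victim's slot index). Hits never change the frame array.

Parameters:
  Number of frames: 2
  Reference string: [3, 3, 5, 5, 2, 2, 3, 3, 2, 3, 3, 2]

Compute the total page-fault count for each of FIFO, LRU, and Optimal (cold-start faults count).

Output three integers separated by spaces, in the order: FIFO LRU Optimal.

--- FIFO ---
  step 0: ref 3 -> FAULT, frames=[3,-] (faults so far: 1)
  step 1: ref 3 -> HIT, frames=[3,-] (faults so far: 1)
  step 2: ref 5 -> FAULT, frames=[3,5] (faults so far: 2)
  step 3: ref 5 -> HIT, frames=[3,5] (faults so far: 2)
  step 4: ref 2 -> FAULT, evict 3, frames=[2,5] (faults so far: 3)
  step 5: ref 2 -> HIT, frames=[2,5] (faults so far: 3)
  step 6: ref 3 -> FAULT, evict 5, frames=[2,3] (faults so far: 4)
  step 7: ref 3 -> HIT, frames=[2,3] (faults so far: 4)
  step 8: ref 2 -> HIT, frames=[2,3] (faults so far: 4)
  step 9: ref 3 -> HIT, frames=[2,3] (faults so far: 4)
  step 10: ref 3 -> HIT, frames=[2,3] (faults so far: 4)
  step 11: ref 2 -> HIT, frames=[2,3] (faults so far: 4)
  FIFO total faults: 4
--- LRU ---
  step 0: ref 3 -> FAULT, frames=[3,-] (faults so far: 1)
  step 1: ref 3 -> HIT, frames=[3,-] (faults so far: 1)
  step 2: ref 5 -> FAULT, frames=[3,5] (faults so far: 2)
  step 3: ref 5 -> HIT, frames=[3,5] (faults so far: 2)
  step 4: ref 2 -> FAULT, evict 3, frames=[2,5] (faults so far: 3)
  step 5: ref 2 -> HIT, frames=[2,5] (faults so far: 3)
  step 6: ref 3 -> FAULT, evict 5, frames=[2,3] (faults so far: 4)
  step 7: ref 3 -> HIT, frames=[2,3] (faults so far: 4)
  step 8: ref 2 -> HIT, frames=[2,3] (faults so far: 4)
  step 9: ref 3 -> HIT, frames=[2,3] (faults so far: 4)
  step 10: ref 3 -> HIT, frames=[2,3] (faults so far: 4)
  step 11: ref 2 -> HIT, frames=[2,3] (faults so far: 4)
  LRU total faults: 4
--- Optimal ---
  step 0: ref 3 -> FAULT, frames=[3,-] (faults so far: 1)
  step 1: ref 3 -> HIT, frames=[3,-] (faults so far: 1)
  step 2: ref 5 -> FAULT, frames=[3,5] (faults so far: 2)
  step 3: ref 5 -> HIT, frames=[3,5] (faults so far: 2)
  step 4: ref 2 -> FAULT, evict 5, frames=[3,2] (faults so far: 3)
  step 5: ref 2 -> HIT, frames=[3,2] (faults so far: 3)
  step 6: ref 3 -> HIT, frames=[3,2] (faults so far: 3)
  step 7: ref 3 -> HIT, frames=[3,2] (faults so far: 3)
  step 8: ref 2 -> HIT, frames=[3,2] (faults so far: 3)
  step 9: ref 3 -> HIT, frames=[3,2] (faults so far: 3)
  step 10: ref 3 -> HIT, frames=[3,2] (faults so far: 3)
  step 11: ref 2 -> HIT, frames=[3,2] (faults so far: 3)
  Optimal total faults: 3

Answer: 4 4 3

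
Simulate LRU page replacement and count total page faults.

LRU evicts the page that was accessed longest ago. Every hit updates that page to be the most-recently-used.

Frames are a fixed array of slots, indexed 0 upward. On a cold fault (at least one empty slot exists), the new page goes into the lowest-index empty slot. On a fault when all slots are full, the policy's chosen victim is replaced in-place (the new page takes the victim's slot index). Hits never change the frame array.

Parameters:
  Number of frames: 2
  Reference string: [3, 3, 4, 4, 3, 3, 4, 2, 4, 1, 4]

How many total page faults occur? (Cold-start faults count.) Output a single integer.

Answer: 4

Derivation:
Step 0: ref 3 → FAULT, frames=[3,-]
Step 1: ref 3 → HIT, frames=[3,-]
Step 2: ref 4 → FAULT, frames=[3,4]
Step 3: ref 4 → HIT, frames=[3,4]
Step 4: ref 3 → HIT, frames=[3,4]
Step 5: ref 3 → HIT, frames=[3,4]
Step 6: ref 4 → HIT, frames=[3,4]
Step 7: ref 2 → FAULT (evict 3), frames=[2,4]
Step 8: ref 4 → HIT, frames=[2,4]
Step 9: ref 1 → FAULT (evict 2), frames=[1,4]
Step 10: ref 4 → HIT, frames=[1,4]
Total faults: 4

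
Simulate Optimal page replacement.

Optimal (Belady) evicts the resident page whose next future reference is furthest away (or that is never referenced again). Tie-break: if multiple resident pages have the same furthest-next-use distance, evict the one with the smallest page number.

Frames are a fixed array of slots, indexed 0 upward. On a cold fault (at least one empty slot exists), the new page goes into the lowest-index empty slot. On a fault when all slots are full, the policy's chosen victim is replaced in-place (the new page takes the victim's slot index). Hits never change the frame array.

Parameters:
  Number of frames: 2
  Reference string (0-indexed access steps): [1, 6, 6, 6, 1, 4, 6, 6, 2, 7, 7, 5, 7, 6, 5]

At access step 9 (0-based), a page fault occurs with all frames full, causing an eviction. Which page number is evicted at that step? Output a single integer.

Answer: 2

Derivation:
Step 0: ref 1 -> FAULT, frames=[1,-]
Step 1: ref 6 -> FAULT, frames=[1,6]
Step 2: ref 6 -> HIT, frames=[1,6]
Step 3: ref 6 -> HIT, frames=[1,6]
Step 4: ref 1 -> HIT, frames=[1,6]
Step 5: ref 4 -> FAULT, evict 1, frames=[4,6]
Step 6: ref 6 -> HIT, frames=[4,6]
Step 7: ref 6 -> HIT, frames=[4,6]
Step 8: ref 2 -> FAULT, evict 4, frames=[2,6]
Step 9: ref 7 -> FAULT, evict 2, frames=[7,6]
At step 9: evicted page 2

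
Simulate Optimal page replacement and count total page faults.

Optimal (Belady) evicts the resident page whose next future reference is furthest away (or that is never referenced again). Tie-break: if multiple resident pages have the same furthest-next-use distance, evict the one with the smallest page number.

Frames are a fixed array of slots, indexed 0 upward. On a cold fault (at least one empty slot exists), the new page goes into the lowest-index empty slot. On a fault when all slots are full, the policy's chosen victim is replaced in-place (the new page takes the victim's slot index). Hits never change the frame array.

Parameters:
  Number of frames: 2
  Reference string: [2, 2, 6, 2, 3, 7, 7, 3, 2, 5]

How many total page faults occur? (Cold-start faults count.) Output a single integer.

Step 0: ref 2 → FAULT, frames=[2,-]
Step 1: ref 2 → HIT, frames=[2,-]
Step 2: ref 6 → FAULT, frames=[2,6]
Step 3: ref 2 → HIT, frames=[2,6]
Step 4: ref 3 → FAULT (evict 6), frames=[2,3]
Step 5: ref 7 → FAULT (evict 2), frames=[7,3]
Step 6: ref 7 → HIT, frames=[7,3]
Step 7: ref 3 → HIT, frames=[7,3]
Step 8: ref 2 → FAULT (evict 3), frames=[7,2]
Step 9: ref 5 → FAULT (evict 2), frames=[7,5]
Total faults: 6

Answer: 6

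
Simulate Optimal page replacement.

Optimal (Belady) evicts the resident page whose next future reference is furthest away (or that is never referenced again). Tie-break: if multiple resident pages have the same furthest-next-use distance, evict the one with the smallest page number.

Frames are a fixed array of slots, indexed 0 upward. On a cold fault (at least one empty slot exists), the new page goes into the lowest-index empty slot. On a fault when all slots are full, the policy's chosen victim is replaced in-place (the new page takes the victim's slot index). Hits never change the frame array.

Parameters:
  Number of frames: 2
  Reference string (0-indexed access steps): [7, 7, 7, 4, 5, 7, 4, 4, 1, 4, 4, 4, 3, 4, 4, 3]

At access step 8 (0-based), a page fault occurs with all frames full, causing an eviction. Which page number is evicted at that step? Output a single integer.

Answer: 7

Derivation:
Step 0: ref 7 -> FAULT, frames=[7,-]
Step 1: ref 7 -> HIT, frames=[7,-]
Step 2: ref 7 -> HIT, frames=[7,-]
Step 3: ref 4 -> FAULT, frames=[7,4]
Step 4: ref 5 -> FAULT, evict 4, frames=[7,5]
Step 5: ref 7 -> HIT, frames=[7,5]
Step 6: ref 4 -> FAULT, evict 5, frames=[7,4]
Step 7: ref 4 -> HIT, frames=[7,4]
Step 8: ref 1 -> FAULT, evict 7, frames=[1,4]
At step 8: evicted page 7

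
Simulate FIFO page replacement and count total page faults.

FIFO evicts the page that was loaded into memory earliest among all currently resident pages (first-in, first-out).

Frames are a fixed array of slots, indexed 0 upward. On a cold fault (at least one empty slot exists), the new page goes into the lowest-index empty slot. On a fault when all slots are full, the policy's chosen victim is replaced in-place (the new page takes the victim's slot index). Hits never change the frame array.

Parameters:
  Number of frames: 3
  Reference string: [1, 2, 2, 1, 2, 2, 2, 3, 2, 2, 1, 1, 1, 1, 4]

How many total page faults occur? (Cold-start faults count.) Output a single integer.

Answer: 4

Derivation:
Step 0: ref 1 → FAULT, frames=[1,-,-]
Step 1: ref 2 → FAULT, frames=[1,2,-]
Step 2: ref 2 → HIT, frames=[1,2,-]
Step 3: ref 1 → HIT, frames=[1,2,-]
Step 4: ref 2 → HIT, frames=[1,2,-]
Step 5: ref 2 → HIT, frames=[1,2,-]
Step 6: ref 2 → HIT, frames=[1,2,-]
Step 7: ref 3 → FAULT, frames=[1,2,3]
Step 8: ref 2 → HIT, frames=[1,2,3]
Step 9: ref 2 → HIT, frames=[1,2,3]
Step 10: ref 1 → HIT, frames=[1,2,3]
Step 11: ref 1 → HIT, frames=[1,2,3]
Step 12: ref 1 → HIT, frames=[1,2,3]
Step 13: ref 1 → HIT, frames=[1,2,3]
Step 14: ref 4 → FAULT (evict 1), frames=[4,2,3]
Total faults: 4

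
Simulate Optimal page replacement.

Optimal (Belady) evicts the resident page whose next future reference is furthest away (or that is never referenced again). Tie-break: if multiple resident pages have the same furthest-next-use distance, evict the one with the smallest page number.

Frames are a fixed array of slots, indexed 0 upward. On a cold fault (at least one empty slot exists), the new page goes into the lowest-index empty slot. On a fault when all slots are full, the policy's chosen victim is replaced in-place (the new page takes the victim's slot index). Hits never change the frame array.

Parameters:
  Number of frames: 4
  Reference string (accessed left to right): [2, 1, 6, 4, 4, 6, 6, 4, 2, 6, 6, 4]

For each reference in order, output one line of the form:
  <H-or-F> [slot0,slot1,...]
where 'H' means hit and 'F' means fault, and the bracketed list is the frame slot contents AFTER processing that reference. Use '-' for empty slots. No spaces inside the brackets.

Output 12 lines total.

F [2,-,-,-]
F [2,1,-,-]
F [2,1,6,-]
F [2,1,6,4]
H [2,1,6,4]
H [2,1,6,4]
H [2,1,6,4]
H [2,1,6,4]
H [2,1,6,4]
H [2,1,6,4]
H [2,1,6,4]
H [2,1,6,4]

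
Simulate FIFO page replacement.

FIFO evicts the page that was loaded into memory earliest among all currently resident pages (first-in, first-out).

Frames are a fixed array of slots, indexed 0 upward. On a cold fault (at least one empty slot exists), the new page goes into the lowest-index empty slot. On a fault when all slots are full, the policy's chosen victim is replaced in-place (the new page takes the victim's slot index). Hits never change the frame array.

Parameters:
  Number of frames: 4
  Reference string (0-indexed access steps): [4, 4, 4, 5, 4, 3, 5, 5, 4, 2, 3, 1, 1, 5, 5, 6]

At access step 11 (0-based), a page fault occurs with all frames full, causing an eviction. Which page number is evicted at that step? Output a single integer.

Step 0: ref 4 -> FAULT, frames=[4,-,-,-]
Step 1: ref 4 -> HIT, frames=[4,-,-,-]
Step 2: ref 4 -> HIT, frames=[4,-,-,-]
Step 3: ref 5 -> FAULT, frames=[4,5,-,-]
Step 4: ref 4 -> HIT, frames=[4,5,-,-]
Step 5: ref 3 -> FAULT, frames=[4,5,3,-]
Step 6: ref 5 -> HIT, frames=[4,5,3,-]
Step 7: ref 5 -> HIT, frames=[4,5,3,-]
Step 8: ref 4 -> HIT, frames=[4,5,3,-]
Step 9: ref 2 -> FAULT, frames=[4,5,3,2]
Step 10: ref 3 -> HIT, frames=[4,5,3,2]
Step 11: ref 1 -> FAULT, evict 4, frames=[1,5,3,2]
At step 11: evicted page 4

Answer: 4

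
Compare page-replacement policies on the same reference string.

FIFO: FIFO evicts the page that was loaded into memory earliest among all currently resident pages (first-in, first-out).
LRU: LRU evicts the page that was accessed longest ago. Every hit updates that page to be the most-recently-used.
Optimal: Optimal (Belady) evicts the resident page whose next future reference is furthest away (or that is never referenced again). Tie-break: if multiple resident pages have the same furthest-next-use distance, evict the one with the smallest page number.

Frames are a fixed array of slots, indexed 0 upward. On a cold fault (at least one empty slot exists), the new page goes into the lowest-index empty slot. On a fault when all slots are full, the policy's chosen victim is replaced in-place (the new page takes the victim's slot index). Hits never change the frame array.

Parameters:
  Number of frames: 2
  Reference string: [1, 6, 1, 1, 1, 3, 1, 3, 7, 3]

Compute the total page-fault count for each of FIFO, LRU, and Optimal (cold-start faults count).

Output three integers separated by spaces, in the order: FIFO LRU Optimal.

--- FIFO ---
  step 0: ref 1 -> FAULT, frames=[1,-] (faults so far: 1)
  step 1: ref 6 -> FAULT, frames=[1,6] (faults so far: 2)
  step 2: ref 1 -> HIT, frames=[1,6] (faults so far: 2)
  step 3: ref 1 -> HIT, frames=[1,6] (faults so far: 2)
  step 4: ref 1 -> HIT, frames=[1,6] (faults so far: 2)
  step 5: ref 3 -> FAULT, evict 1, frames=[3,6] (faults so far: 3)
  step 6: ref 1 -> FAULT, evict 6, frames=[3,1] (faults so far: 4)
  step 7: ref 3 -> HIT, frames=[3,1] (faults so far: 4)
  step 8: ref 7 -> FAULT, evict 3, frames=[7,1] (faults so far: 5)
  step 9: ref 3 -> FAULT, evict 1, frames=[7,3] (faults so far: 6)
  FIFO total faults: 6
--- LRU ---
  step 0: ref 1 -> FAULT, frames=[1,-] (faults so far: 1)
  step 1: ref 6 -> FAULT, frames=[1,6] (faults so far: 2)
  step 2: ref 1 -> HIT, frames=[1,6] (faults so far: 2)
  step 3: ref 1 -> HIT, frames=[1,6] (faults so far: 2)
  step 4: ref 1 -> HIT, frames=[1,6] (faults so far: 2)
  step 5: ref 3 -> FAULT, evict 6, frames=[1,3] (faults so far: 3)
  step 6: ref 1 -> HIT, frames=[1,3] (faults so far: 3)
  step 7: ref 3 -> HIT, frames=[1,3] (faults so far: 3)
  step 8: ref 7 -> FAULT, evict 1, frames=[7,3] (faults so far: 4)
  step 9: ref 3 -> HIT, frames=[7,3] (faults so far: 4)
  LRU total faults: 4
--- Optimal ---
  step 0: ref 1 -> FAULT, frames=[1,-] (faults so far: 1)
  step 1: ref 6 -> FAULT, frames=[1,6] (faults so far: 2)
  step 2: ref 1 -> HIT, frames=[1,6] (faults so far: 2)
  step 3: ref 1 -> HIT, frames=[1,6] (faults so far: 2)
  step 4: ref 1 -> HIT, frames=[1,6] (faults so far: 2)
  step 5: ref 3 -> FAULT, evict 6, frames=[1,3] (faults so far: 3)
  step 6: ref 1 -> HIT, frames=[1,3] (faults so far: 3)
  step 7: ref 3 -> HIT, frames=[1,3] (faults so far: 3)
  step 8: ref 7 -> FAULT, evict 1, frames=[7,3] (faults so far: 4)
  step 9: ref 3 -> HIT, frames=[7,3] (faults so far: 4)
  Optimal total faults: 4

Answer: 6 4 4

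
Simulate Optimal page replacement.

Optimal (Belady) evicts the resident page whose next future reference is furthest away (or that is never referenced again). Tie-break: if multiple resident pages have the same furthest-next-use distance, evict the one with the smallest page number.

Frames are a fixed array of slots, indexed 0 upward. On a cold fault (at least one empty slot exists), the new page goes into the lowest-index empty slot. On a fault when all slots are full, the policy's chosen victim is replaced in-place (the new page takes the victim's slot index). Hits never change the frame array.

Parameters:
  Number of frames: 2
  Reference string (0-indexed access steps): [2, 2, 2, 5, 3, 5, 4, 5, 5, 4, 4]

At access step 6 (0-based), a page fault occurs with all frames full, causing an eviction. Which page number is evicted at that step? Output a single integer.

Step 0: ref 2 -> FAULT, frames=[2,-]
Step 1: ref 2 -> HIT, frames=[2,-]
Step 2: ref 2 -> HIT, frames=[2,-]
Step 3: ref 5 -> FAULT, frames=[2,5]
Step 4: ref 3 -> FAULT, evict 2, frames=[3,5]
Step 5: ref 5 -> HIT, frames=[3,5]
Step 6: ref 4 -> FAULT, evict 3, frames=[4,5]
At step 6: evicted page 3

Answer: 3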